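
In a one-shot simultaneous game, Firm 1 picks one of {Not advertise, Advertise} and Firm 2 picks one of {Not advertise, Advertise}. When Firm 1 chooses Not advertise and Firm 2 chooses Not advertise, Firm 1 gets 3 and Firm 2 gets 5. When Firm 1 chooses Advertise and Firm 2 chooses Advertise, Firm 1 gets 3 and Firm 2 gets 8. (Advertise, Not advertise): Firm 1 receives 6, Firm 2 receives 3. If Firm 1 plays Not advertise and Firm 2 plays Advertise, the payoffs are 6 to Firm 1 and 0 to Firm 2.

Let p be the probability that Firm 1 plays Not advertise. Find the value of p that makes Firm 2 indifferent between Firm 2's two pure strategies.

For Firm 2 to be willing to mix, Firm 2 must be indifferent between Not advertise and Advertise, which pins down Firm 1's mix.
  Firm 2's payoff from Not advertise: p·5 + (1−p)·3 = 2p + 3
  Firm 2's payoff from Advertise: p·0 + (1−p)·8 = -8p + 8
  2p + 3 = -8p + 8  ⇒  10p = 5  ⇒  p = 1/2.

p = 1/2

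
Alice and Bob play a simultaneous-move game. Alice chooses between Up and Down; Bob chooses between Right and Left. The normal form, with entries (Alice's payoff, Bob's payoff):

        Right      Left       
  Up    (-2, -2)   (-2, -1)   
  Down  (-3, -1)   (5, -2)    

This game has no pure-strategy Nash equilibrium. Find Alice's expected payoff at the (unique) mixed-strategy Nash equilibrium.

-2

In a mixed equilibrium Alice is indifferent between Up and Down; this condition fixes q.
  Alice's payoff from Up: q·(-2) + (1−q)·(-2) = -2
  Alice's payoff from Down: q·(-3) + (1−q)·5 = -8q + 5
  -2 = -8q + 5  ⇒  8q = 7  ⇒  q = 7/8.
At equilibrium Alice is indifferent across rows, so Alice's payoff equals the payoff from Up: (7/8)·(-2) + (1/8)·(-2) = -2.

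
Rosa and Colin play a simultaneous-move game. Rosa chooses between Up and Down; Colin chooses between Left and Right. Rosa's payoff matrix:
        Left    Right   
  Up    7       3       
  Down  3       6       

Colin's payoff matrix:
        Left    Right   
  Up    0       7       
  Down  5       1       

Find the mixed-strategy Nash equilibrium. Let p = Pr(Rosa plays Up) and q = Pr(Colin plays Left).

Set Colin's expected payoff from Left equal to that from Right:
  Colin's payoff from Left: p·0 + (1−p)·5 = -5p + 5
  Colin's payoff from Right: p·7 + (1−p)·1 = 6p + 1
  -5p + 5 = 6p + 1  ⇒  -11p = -4  ⇒  p = 4/11.
For Rosa to be willing to mix, Rosa must be indifferent between Up and Down, which pins down Colin's mix.
  Rosa's payoff to Up: q·7 + (1−q)·3 = 4q + 3
  Rosa's payoff to Down: q·3 + (1−q)·6 = -3q + 6
  4q + 3 = -3q + 6  ⇒  7q = 3  ⇒  q = 3/7.

p = 4/11, q = 3/7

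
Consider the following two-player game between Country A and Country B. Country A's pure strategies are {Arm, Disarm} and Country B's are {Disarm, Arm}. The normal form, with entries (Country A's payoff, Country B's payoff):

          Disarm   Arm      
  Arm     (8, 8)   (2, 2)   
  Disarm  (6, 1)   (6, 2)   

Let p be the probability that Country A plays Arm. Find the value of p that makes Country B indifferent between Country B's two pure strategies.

p = 1/7

For Country B to be willing to mix, Country B must be indifferent between Disarm and Arm, which pins down Country A's mix.
  Country B's payoff to Disarm: p·8 + (1−p)·1 = 7p + 1
  Country B's payoff to Arm: p·2 + (1−p)·2 = 2
  7p + 1 = 2  ⇒  7p = 1  ⇒  p = 1/7.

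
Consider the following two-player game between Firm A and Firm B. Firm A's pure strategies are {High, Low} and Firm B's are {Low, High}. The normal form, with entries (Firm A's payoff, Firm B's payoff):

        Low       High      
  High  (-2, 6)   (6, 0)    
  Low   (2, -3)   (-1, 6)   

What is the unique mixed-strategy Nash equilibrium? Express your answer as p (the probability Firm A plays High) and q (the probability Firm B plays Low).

Firm A's mix must leave Firm B indifferent between Low and High.
  Firm B's payoff to Low: p·6 + (1−p)·(-3) = 9p - 3
  Firm B's payoff to High: p·0 + (1−p)·6 = -6p + 6
  9p - 3 = -6p + 6  ⇒  15p = 9  ⇒  p = 3/5.
In a mixed equilibrium Firm A is indifferent between High and Low; this condition fixes q.
  Firm A's payoff to High: q·(-2) + (1−q)·6 = -8q + 6
  Firm A's payoff to Low: q·2 + (1−q)·(-1) = 3q - 1
  -8q + 6 = 3q - 1  ⇒  -11q = -7  ⇒  q = 7/11.

p = 3/5, q = 7/11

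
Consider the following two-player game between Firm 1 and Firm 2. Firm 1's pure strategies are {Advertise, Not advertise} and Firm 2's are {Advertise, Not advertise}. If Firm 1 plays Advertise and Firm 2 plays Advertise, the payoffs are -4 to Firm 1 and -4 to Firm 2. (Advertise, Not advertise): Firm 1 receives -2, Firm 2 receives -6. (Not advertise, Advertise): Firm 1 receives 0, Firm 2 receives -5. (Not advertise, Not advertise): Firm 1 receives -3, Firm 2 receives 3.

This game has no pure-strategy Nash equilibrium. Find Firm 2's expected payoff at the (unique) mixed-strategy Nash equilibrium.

-21/5

In a mixed equilibrium Firm 2 is indifferent between Advertise and Not advertise; this condition fixes p.
  Firm 2's payoff to Advertise: p·(-4) + (1−p)·(-5) = p - 5
  Firm 2's payoff to Not advertise: p·(-6) + (1−p)·3 = -9p + 3
  p - 5 = -9p + 3  ⇒  10p = 8  ⇒  p = 4/5.
At equilibrium Firm 2 is indifferent across columns, so Firm 2's payoff equals the payoff from Advertise: (4/5)·(-4) + (1/5)·(-5) = -21/5.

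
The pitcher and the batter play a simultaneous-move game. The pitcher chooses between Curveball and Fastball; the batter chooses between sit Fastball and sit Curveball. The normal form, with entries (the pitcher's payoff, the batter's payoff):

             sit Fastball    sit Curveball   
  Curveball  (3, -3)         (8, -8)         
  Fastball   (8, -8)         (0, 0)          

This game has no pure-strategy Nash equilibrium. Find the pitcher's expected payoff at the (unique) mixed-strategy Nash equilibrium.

64/13

In a mixed equilibrium the pitcher is indifferent between Curveball and Fastball; this condition fixes q.
  the pitcher's expected payoff from Curveball: q·3 + (1−q)·8 = -5q + 8
  the pitcher's expected payoff from Fastball: q·8 + (1−q)·0 = 8q
  -5q + 8 = 8q  ⇒  -13q = -8  ⇒  q = 8/13.
At equilibrium the pitcher is indifferent across rows, so the pitcher's payoff equals the payoff from Curveball: (8/13)·3 + (5/13)·8 = 64/13.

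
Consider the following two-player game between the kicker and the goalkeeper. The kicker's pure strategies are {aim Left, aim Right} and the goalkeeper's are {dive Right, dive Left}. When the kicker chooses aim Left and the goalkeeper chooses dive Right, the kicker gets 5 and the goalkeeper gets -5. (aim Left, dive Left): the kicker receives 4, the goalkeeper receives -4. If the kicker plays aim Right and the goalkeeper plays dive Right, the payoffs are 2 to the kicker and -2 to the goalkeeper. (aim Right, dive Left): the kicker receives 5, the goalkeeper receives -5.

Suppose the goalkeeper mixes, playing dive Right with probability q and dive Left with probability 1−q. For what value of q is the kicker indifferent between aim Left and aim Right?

In a mixed equilibrium the kicker is indifferent between aim Left and aim Right; this condition fixes q.
  the kicker's payoff from aim Left: q·5 + (1−q)·4 = q + 4
  the kicker's payoff from aim Right: q·2 + (1−q)·5 = -3q + 5
  q + 4 = -3q + 5  ⇒  4q = 1  ⇒  q = 1/4.

q = 1/4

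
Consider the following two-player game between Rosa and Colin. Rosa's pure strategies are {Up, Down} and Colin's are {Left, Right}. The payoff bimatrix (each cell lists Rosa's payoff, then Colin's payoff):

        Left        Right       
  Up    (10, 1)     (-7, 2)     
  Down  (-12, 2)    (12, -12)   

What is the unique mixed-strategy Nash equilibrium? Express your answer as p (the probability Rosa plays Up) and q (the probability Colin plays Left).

p = 14/15, q = 19/41

In a mixed equilibrium Colin is indifferent between Left and Right; this condition fixes p.
  Colin's expected payoff from Left: p·1 + (1−p)·2 = -p + 2
  Colin's expected payoff from Right: p·2 + (1−p)·(-12) = 14p - 12
  -p + 2 = 14p - 12  ⇒  -15p = -14  ⇒  p = 14/15.
For Rosa to be willing to mix, Rosa must be indifferent between Up and Down, which pins down Colin's mix.
  Rosa's payoff to Up: q·10 + (1−q)·(-7) = 17q - 7
  Rosa's payoff to Down: q·(-12) + (1−q)·12 = -24q + 12
  17q - 7 = -24q + 12  ⇒  41q = 19  ⇒  q = 19/41.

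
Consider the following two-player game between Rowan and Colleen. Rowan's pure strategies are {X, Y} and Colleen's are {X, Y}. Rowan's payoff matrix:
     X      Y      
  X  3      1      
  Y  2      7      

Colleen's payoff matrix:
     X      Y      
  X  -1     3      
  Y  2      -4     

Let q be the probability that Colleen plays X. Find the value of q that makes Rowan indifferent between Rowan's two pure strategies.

q = 6/7

For Rowan to be willing to mix, Rowan must be indifferent between X and Y, which pins down Colleen's mix.
  Rowan's payoff to X: q·3 + (1−q)·1 = 2q + 1
  Rowan's payoff to Y: q·2 + (1−q)·7 = -5q + 7
  2q + 1 = -5q + 7  ⇒  7q = 6  ⇒  q = 6/7.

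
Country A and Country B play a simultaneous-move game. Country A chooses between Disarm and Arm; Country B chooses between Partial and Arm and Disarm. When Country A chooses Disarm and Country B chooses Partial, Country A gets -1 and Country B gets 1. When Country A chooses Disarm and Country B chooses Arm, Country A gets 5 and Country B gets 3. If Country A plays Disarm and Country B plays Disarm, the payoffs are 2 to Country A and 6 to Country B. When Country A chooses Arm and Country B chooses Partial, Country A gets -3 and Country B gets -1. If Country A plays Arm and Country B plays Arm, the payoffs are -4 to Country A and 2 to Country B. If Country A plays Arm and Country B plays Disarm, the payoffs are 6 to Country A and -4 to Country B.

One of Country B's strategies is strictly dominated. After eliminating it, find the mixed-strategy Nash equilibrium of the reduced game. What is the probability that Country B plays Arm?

Country B's strategy Partial is strictly dominated by Arm: 3 > 1 and 2 > -1. Eliminate Partial.
Country B's mix must leave Country A indifferent between Disarm and Arm.
  Country A's expected payoff from Disarm: q·5 + (1−q)·2 = 3q + 2
  Country A's expected payoff from Arm: q·(-4) + (1−q)·6 = -10q + 6
  3q + 2 = -10q + 6  ⇒  13q = 4  ⇒  q = 4/13.

q = 4/13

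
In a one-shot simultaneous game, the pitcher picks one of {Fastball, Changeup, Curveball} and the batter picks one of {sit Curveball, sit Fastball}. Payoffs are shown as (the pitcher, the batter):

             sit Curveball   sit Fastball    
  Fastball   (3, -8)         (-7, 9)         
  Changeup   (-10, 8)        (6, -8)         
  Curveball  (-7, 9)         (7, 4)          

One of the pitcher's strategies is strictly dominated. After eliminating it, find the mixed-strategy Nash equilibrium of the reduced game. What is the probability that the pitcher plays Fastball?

p = 5/22

The pitcher's strategy Changeup is strictly dominated by Curveball: -7 > -10 and 7 > 6. Eliminate Changeup.
In a mixed equilibrium the batter is indifferent between sit Curveball and sit Fastball; this condition fixes p.
  the batter's payoff from sit Curveball: p·(-8) + (1−p)·9 = -17p + 9
  the batter's payoff from sit Fastball: p·9 + (1−p)·4 = 5p + 4
  -17p + 9 = 5p + 4  ⇒  -22p = -5  ⇒  p = 5/22.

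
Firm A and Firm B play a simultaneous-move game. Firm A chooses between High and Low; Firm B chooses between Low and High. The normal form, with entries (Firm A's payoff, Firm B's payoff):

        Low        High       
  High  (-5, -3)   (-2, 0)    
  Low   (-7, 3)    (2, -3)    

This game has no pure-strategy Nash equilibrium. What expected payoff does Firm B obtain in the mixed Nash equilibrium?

Firm A's mix must leave Firm B indifferent between Low and High.
  Firm B's payoff from Low: p·(-3) + (1−p)·3 = -6p + 3
  Firm B's payoff from High: p·0 + (1−p)·(-3) = 3p - 3
  -6p + 3 = 3p - 3  ⇒  -9p = -6  ⇒  p = 2/3.
At equilibrium Firm B is indifferent across columns, so Firm B's payoff equals the payoff from Low: (2/3)·(-3) + (1/3)·3 = -1.

-1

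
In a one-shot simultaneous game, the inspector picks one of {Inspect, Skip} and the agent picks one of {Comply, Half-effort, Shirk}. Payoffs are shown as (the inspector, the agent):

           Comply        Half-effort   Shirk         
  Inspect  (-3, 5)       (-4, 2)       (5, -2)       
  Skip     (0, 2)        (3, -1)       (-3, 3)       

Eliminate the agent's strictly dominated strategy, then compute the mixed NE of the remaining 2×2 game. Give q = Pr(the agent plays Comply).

q = 8/11

The agent's strategy Half-effort is strictly dominated by Comply: 5 > 2 and 2 > -1. Eliminate Half-effort.
In a mixed equilibrium the inspector is indifferent between Inspect and Skip; this condition fixes q.
  the inspector's expected payoff from Inspect: q·(-3) + (1−q)·5 = -8q + 5
  the inspector's expected payoff from Skip: q·0 + (1−q)·(-3) = 3q - 3
  -8q + 5 = 3q - 3  ⇒  -11q = -8  ⇒  q = 8/11.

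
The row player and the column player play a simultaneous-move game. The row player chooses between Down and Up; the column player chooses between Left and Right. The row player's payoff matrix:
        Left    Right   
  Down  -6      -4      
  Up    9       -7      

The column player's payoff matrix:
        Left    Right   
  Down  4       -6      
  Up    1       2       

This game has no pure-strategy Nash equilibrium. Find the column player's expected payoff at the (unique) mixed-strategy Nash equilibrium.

For the column player to be willing to mix, the column player must be indifferent between Left and Right, which pins down the row player's mix.
  the column player's expected payoff from Left: p·4 + (1−p)·1 = 3p + 1
  the column player's expected payoff from Right: p·(-6) + (1−p)·2 = -8p + 2
  3p + 1 = -8p + 2  ⇒  11p = 1  ⇒  p = 1/11.
At equilibrium the column player is indifferent across columns, so the column player's payoff equals the payoff from Left: (1/11)·4 + (10/11)·1 = 14/11.

14/11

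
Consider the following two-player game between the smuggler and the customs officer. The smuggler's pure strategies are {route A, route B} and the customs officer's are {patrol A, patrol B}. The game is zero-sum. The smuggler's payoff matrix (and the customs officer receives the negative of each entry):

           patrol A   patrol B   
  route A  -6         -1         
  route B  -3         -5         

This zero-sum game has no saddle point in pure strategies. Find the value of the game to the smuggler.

The customs officer's mix must leave the smuggler indifferent between route A and route B.
  the smuggler's expected payoff from route A: q·(-6) + (1−q)·(-1) = -5q - 1
  the smuggler's expected payoff from route B: q·(-3) + (1−q)·(-5) = 2q - 5
  -5q - 1 = 2q - 5  ⇒  -7q = -4  ⇒  q = 4/7.
The value is the smuggler's expected payoff against this mix (using route A): (4/7)·(-6) + (3/7)·(-1) = -27/7.

v = -27/7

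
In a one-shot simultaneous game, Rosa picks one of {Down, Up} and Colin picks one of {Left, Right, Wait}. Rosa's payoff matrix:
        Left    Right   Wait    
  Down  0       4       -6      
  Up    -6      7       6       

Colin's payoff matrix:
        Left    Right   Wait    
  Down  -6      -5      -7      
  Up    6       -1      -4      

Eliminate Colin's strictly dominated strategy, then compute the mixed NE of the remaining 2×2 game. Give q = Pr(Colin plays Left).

q = 1/3

Colin's strategy Wait is strictly dominated by Right: -5 > -7 and -1 > -4. Eliminate Wait.
For Rosa to be willing to mix, Rosa must be indifferent between Down and Up, which pins down Colin's mix.
  Rosa's expected payoff from Down: q·0 + (1−q)·4 = -4q + 4
  Rosa's expected payoff from Up: q·(-6) + (1−q)·7 = -13q + 7
  -4q + 4 = -13q + 7  ⇒  9q = 3  ⇒  q = 1/3.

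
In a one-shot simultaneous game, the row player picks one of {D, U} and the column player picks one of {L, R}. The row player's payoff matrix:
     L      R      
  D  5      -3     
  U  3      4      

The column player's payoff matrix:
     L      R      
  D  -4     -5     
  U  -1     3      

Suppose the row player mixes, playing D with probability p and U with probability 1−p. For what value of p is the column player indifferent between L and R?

For the column player to be willing to mix, the column player must be indifferent between L and R, which pins down the row player's mix.
  the column player's payoff from L: p·(-4) + (1−p)·(-1) = -3p - 1
  the column player's payoff from R: p·(-5) + (1−p)·3 = -8p + 3
  -3p - 1 = -8p + 3  ⇒  5p = 4  ⇒  p = 4/5.

p = 4/5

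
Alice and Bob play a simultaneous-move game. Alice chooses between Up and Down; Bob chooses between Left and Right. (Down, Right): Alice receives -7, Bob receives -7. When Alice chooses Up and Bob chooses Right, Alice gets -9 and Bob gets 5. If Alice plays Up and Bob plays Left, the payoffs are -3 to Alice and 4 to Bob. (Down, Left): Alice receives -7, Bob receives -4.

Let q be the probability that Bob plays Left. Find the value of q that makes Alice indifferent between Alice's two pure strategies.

q = 1/3

Alice's indifference between Up and Down determines Bob's mixing probability q:
  Alice's expected payoff from Up: q·(-3) + (1−q)·(-9) = 6q - 9
  Alice's expected payoff from Down: q·(-7) + (1−q)·(-7) = -7
  6q - 9 = -7  ⇒  6q = 2  ⇒  q = 1/3.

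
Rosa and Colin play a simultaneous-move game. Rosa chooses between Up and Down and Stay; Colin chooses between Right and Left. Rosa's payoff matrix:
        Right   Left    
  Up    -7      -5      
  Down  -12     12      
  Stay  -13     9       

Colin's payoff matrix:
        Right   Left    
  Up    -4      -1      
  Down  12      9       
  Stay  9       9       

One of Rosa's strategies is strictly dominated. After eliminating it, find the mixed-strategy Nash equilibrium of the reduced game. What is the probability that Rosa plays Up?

p = 1/2

Rosa's strategy Stay is strictly dominated by Down: -12 > -13 and 12 > 9. Eliminate Stay.
Set Colin's expected payoff from Right equal to that from Left:
  Colin's payoff to Right: p·(-4) + (1−p)·12 = -16p + 12
  Colin's payoff to Left: p·(-1) + (1−p)·9 = -10p + 9
  -16p + 12 = -10p + 9  ⇒  -6p = -3  ⇒  p = 1/2.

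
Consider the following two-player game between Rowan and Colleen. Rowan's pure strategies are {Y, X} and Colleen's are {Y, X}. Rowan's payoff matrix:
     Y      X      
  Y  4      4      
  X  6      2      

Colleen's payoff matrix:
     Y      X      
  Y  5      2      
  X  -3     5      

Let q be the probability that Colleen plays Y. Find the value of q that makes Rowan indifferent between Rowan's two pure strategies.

q = 1/2

Colleen's mix must leave Rowan indifferent between Y and X.
  Rowan's payoff to Y: q·4 + (1−q)·4 = 4
  Rowan's payoff to X: q·6 + (1−q)·2 = 4q + 2
  4 = 4q + 2  ⇒  -4q = -2  ⇒  q = 1/2.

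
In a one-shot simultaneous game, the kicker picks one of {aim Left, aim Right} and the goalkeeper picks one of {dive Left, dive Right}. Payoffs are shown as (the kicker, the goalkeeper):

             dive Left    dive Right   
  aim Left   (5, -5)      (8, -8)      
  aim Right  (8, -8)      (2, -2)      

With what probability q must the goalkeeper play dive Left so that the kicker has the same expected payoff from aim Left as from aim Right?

q = 2/3

For the kicker to be willing to mix, the kicker must be indifferent between aim Left and aim Right, which pins down the goalkeeper's mix.
  the kicker's expected payoff from aim Left: q·5 + (1−q)·8 = -3q + 8
  the kicker's expected payoff from aim Right: q·8 + (1−q)·2 = 6q + 2
  -3q + 8 = 6q + 2  ⇒  -9q = -6  ⇒  q = 2/3.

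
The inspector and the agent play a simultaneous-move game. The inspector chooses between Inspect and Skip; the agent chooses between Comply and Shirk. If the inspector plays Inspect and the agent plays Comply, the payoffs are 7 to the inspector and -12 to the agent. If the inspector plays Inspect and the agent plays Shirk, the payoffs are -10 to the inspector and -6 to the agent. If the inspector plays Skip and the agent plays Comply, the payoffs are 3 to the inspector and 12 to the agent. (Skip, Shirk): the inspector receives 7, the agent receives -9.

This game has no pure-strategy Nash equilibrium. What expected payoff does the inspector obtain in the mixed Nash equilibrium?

The agent's mix must leave the inspector indifferent between Inspect and Skip.
  the inspector's payoff to Inspect: q·7 + (1−q)·(-10) = 17q - 10
  the inspector's payoff to Skip: q·3 + (1−q)·7 = -4q + 7
  17q - 10 = -4q + 7  ⇒  21q = 17  ⇒  q = 17/21.
At equilibrium the inspector is indifferent across rows, so the inspector's payoff equals the payoff from Inspect: (17/21)·7 + (4/21)·(-10) = 79/21.

79/21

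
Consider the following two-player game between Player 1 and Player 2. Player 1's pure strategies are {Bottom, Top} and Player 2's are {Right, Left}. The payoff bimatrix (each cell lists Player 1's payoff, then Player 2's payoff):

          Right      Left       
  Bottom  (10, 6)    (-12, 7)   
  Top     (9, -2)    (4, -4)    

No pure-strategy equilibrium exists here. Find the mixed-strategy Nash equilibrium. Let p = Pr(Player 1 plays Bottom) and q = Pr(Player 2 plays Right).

p = 2/3, q = 16/17

In a mixed equilibrium Player 2 is indifferent between Right and Left; this condition fixes p.
  Player 2's payoff to Right: p·6 + (1−p)·(-2) = 8p - 2
  Player 2's payoff to Left: p·7 + (1−p)·(-4) = 11p - 4
  8p - 2 = 11p - 4  ⇒  -3p = -2  ⇒  p = 2/3.
Player 1's indifference between Bottom and Top determines Player 2's mixing probability q:
  Player 1's expected payoff from Bottom: q·10 + (1−q)·(-12) = 22q - 12
  Player 1's expected payoff from Top: q·9 + (1−q)·4 = 5q + 4
  22q - 12 = 5q + 4  ⇒  17q = 16  ⇒  q = 16/17.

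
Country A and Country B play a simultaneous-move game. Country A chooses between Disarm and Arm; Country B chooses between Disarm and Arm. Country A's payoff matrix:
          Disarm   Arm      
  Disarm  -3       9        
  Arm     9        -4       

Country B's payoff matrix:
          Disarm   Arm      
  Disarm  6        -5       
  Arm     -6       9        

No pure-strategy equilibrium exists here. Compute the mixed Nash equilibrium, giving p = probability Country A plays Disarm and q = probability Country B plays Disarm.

p = 15/26, q = 13/25

In a mixed equilibrium Country B is indifferent between Disarm and Arm; this condition fixes p.
  Country B's payoff from Disarm: p·6 + (1−p)·(-6) = 12p - 6
  Country B's payoff from Arm: p·(-5) + (1−p)·9 = -14p + 9
  12p - 6 = -14p + 9  ⇒  26p = 15  ⇒  p = 15/26.
For Country A to be willing to mix, Country A must be indifferent between Disarm and Arm, which pins down Country B's mix.
  Country A's payoff to Disarm: q·(-3) + (1−q)·9 = -12q + 9
  Country A's payoff to Arm: q·9 + (1−q)·(-4) = 13q - 4
  -12q + 9 = 13q - 4  ⇒  -25q = -13  ⇒  q = 13/25.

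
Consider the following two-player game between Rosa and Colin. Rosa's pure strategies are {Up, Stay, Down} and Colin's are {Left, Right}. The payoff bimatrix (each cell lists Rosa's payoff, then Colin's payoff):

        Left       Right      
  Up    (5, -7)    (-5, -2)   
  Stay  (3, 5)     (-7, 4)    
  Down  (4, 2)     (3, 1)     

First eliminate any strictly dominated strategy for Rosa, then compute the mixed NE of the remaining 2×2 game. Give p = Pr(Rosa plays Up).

Rosa's strategy Stay is strictly dominated by Up: 5 > 3 and -5 > -7. Eliminate Stay.
Colin's indifference between Left and Right determines Rosa's mixing probability p:
  Colin's payoff from Left: p·(-7) + (1−p)·2 = -9p + 2
  Colin's payoff from Right: p·(-2) + (1−p)·1 = -3p + 1
  -9p + 2 = -3p + 1  ⇒  -6p = -1  ⇒  p = 1/6.

p = 1/6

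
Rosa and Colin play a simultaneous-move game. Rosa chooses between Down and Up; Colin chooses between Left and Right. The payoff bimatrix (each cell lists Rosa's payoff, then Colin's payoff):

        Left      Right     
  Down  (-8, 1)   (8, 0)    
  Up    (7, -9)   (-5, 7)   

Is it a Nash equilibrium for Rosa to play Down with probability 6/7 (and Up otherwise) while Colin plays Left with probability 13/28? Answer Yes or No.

No

Given Rosa's mix p = 6/7, Colin's payoff from Left is -3/7 but from Right is 1. Colin strictly prefers Right, so Colin would not mix.
So the proposed profile is not a Nash equilibrium.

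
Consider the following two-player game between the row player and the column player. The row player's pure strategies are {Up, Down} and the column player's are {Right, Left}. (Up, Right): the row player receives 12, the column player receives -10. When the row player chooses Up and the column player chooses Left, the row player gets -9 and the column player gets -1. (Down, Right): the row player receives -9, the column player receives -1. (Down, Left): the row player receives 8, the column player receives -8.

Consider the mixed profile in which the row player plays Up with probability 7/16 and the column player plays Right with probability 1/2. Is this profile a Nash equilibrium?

No

Given the column player's mix q = 1/2, the row player's payoff from Up is 3/2 but from Down is -1/2. The row player strictly prefers Up, so the row player would not mix.
So the proposed profile is not a Nash equilibrium.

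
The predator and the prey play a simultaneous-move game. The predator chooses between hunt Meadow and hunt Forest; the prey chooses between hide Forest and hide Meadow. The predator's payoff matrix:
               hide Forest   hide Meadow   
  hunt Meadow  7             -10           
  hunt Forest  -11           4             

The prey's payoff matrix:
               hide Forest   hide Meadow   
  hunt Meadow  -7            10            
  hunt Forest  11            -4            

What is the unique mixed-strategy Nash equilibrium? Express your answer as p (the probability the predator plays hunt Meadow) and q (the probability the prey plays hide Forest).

The prey's indifference between hide Forest and hide Meadow determines the predator's mixing probability p:
  the prey's expected payoff from hide Forest: p·(-7) + (1−p)·11 = -18p + 11
  the prey's expected payoff from hide Meadow: p·10 + (1−p)·(-4) = 14p - 4
  -18p + 11 = 14p - 4  ⇒  -32p = -15  ⇒  p = 15/32.
In a mixed equilibrium the predator is indifferent between hunt Meadow and hunt Forest; this condition fixes q.
  the predator's expected payoff from hunt Meadow: q·7 + (1−q)·(-10) = 17q - 10
  the predator's expected payoff from hunt Forest: q·(-11) + (1−q)·4 = -15q + 4
  17q - 10 = -15q + 4  ⇒  32q = 14  ⇒  q = 7/16.

p = 15/32, q = 7/16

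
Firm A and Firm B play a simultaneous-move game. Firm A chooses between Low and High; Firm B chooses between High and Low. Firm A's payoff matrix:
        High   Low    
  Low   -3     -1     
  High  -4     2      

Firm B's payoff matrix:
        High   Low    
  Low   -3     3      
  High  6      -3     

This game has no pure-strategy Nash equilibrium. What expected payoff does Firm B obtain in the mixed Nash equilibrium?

In a mixed equilibrium Firm B is indifferent between High and Low; this condition fixes p.
  Firm B's payoff to High: p·(-3) + (1−p)·6 = -9p + 6
  Firm B's payoff to Low: p·3 + (1−p)·(-3) = 6p - 3
  -9p + 6 = 6p - 3  ⇒  -15p = -9  ⇒  p = 3/5.
At equilibrium Firm B is indifferent across columns, so Firm B's payoff equals the payoff from High: (3/5)·(-3) + (2/5)·6 = 3/5.

3/5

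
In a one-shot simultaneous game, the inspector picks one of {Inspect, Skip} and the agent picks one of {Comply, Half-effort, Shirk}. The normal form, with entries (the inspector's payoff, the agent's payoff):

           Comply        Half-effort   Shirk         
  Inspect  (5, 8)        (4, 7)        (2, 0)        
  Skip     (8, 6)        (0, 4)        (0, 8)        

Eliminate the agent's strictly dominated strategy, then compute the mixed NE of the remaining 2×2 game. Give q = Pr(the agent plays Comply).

q = 2/5

The agent's strategy Half-effort is strictly dominated by Comply: 8 > 7 and 6 > 4. Eliminate Half-effort.
In a mixed equilibrium the inspector is indifferent between Inspect and Skip; this condition fixes q.
  the inspector's payoff from Inspect: q·5 + (1−q)·2 = 3q + 2
  the inspector's payoff from Skip: q·8 + (1−q)·0 = 8q
  3q + 2 = 8q  ⇒  -5q = -2  ⇒  q = 2/5.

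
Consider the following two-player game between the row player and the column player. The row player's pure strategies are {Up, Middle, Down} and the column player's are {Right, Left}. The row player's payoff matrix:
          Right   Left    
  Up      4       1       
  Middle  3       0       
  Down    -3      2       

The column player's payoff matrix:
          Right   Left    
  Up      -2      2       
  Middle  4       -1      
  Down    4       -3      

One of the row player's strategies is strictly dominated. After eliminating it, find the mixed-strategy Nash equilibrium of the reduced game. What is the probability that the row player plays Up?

The row player's strategy Middle is strictly dominated by Up: 4 > 3 and 1 > 0. Eliminate Middle.
The row player's mix must leave the column player indifferent between Right and Left.
  the column player's payoff from Right: p·(-2) + (1−p)·4 = -6p + 4
  the column player's payoff from Left: p·2 + (1−p)·(-3) = 5p - 3
  -6p + 4 = 5p - 3  ⇒  -11p = -7  ⇒  p = 7/11.

p = 7/11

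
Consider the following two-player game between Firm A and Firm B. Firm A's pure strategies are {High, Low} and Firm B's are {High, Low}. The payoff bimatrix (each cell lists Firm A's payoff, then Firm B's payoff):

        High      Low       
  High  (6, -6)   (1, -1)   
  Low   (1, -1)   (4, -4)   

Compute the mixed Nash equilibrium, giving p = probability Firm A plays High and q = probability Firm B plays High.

In a mixed equilibrium Firm B is indifferent between High and Low; this condition fixes p.
  Firm B's payoff from High: p·(-6) + (1−p)·(-1) = -5p - 1
  Firm B's payoff from Low: p·(-1) + (1−p)·(-4) = 3p - 4
  -5p - 1 = 3p - 4  ⇒  -8p = -3  ⇒  p = 3/8.
Firm B's mix must leave Firm A indifferent between High and Low.
  Firm A's expected payoff from High: q·6 + (1−q)·1 = 5q + 1
  Firm A's expected payoff from Low: q·1 + (1−q)·4 = -3q + 4
  5q + 1 = -3q + 4  ⇒  8q = 3  ⇒  q = 3/8.

p = 3/8, q = 3/8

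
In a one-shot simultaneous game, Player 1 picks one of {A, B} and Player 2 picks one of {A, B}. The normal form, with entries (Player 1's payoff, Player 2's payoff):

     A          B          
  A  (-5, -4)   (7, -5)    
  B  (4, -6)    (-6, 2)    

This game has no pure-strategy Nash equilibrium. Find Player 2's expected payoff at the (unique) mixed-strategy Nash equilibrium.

In a mixed equilibrium Player 2 is indifferent between A and B; this condition fixes p.
  Player 2's payoff from A: p·(-4) + (1−p)·(-6) = 2p - 6
  Player 2's payoff from B: p·(-5) + (1−p)·2 = -7p + 2
  2p - 6 = -7p + 2  ⇒  9p = 8  ⇒  p = 8/9.
At equilibrium Player 2 is indifferent across columns, so Player 2's payoff equals the payoff from A: (8/9)·(-4) + (1/9)·(-6) = -38/9.

-38/9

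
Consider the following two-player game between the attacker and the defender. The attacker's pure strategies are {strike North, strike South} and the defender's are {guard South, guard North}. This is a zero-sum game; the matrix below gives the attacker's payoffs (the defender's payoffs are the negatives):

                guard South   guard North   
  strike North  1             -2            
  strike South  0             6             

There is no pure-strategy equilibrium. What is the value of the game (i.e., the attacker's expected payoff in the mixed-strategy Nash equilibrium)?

In a mixed equilibrium the attacker is indifferent between strike North and strike South; this condition fixes q.
  the attacker's payoff to strike North: q·1 + (1−q)·(-2) = 3q - 2
  the attacker's payoff to strike South: q·0 + (1−q)·6 = -6q + 6
  3q - 2 = -6q + 6  ⇒  9q = 8  ⇒  q = 8/9.
The value is the attacker's expected payoff against this mix (using strike North): (8/9)·1 + (1/9)·(-2) = 2/3.

v = 2/3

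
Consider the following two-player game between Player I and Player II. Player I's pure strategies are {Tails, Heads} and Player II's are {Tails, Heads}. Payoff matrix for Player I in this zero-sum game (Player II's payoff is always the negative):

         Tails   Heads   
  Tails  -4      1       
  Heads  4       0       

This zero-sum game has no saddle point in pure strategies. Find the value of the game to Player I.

v = 4/9

In a mixed equilibrium Player I is indifferent between Tails and Heads; this condition fixes q.
  Player I's payoff from Tails: q·(-4) + (1−q)·1 = -5q + 1
  Player I's payoff from Heads: q·4 + (1−q)·0 = 4q
  -5q + 1 = 4q  ⇒  -9q = -1  ⇒  q = 1/9.
The value is Player I's expected payoff against this mix (using Tails): (1/9)·(-4) + (8/9)·1 = 4/9.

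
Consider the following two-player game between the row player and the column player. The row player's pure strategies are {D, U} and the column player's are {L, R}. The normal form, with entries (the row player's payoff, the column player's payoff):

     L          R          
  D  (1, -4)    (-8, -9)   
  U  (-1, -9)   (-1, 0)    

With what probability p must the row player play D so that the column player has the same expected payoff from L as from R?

p = 9/14

Set the column player's expected payoff from L equal to that from R:
  the column player's payoff from L: p·(-4) + (1−p)·(-9) = 5p - 9
  the column player's payoff from R: p·(-9) + (1−p)·0 = -9p
  5p - 9 = -9p  ⇒  14p = 9  ⇒  p = 9/14.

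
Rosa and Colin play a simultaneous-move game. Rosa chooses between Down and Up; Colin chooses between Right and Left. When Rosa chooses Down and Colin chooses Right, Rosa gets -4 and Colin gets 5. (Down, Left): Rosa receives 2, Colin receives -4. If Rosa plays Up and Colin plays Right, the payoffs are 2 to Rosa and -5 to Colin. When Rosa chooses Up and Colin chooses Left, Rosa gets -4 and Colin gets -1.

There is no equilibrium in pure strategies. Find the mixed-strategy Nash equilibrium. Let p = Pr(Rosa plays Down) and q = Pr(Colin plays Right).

p = 4/13, q = 1/2

In a mixed equilibrium Colin is indifferent between Right and Left; this condition fixes p.
  Colin's payoff to Right: p·5 + (1−p)·(-5) = 10p - 5
  Colin's payoff to Left: p·(-4) + (1−p)·(-1) = -3p - 1
  10p - 5 = -3p - 1  ⇒  13p = 4  ⇒  p = 4/13.
Set Rosa's expected payoff from Down equal to that from Up:
  Rosa's expected payoff from Down: q·(-4) + (1−q)·2 = -6q + 2
  Rosa's expected payoff from Up: q·2 + (1−q)·(-4) = 6q - 4
  -6q + 2 = 6q - 4  ⇒  -12q = -6  ⇒  q = 1/2.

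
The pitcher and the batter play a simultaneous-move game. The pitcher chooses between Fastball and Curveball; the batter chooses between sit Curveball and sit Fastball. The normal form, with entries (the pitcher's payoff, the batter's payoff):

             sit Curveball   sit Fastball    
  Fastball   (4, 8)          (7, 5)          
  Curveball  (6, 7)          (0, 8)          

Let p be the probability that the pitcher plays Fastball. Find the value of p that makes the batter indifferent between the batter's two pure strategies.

p = 1/4

For the batter to be willing to mix, the batter must be indifferent between sit Curveball and sit Fastball, which pins down the pitcher's mix.
  the batter's payoff from sit Curveball: p·8 + (1−p)·7 = p + 7
  the batter's payoff from sit Fastball: p·5 + (1−p)·8 = -3p + 8
  p + 7 = -3p + 8  ⇒  4p = 1  ⇒  p = 1/4.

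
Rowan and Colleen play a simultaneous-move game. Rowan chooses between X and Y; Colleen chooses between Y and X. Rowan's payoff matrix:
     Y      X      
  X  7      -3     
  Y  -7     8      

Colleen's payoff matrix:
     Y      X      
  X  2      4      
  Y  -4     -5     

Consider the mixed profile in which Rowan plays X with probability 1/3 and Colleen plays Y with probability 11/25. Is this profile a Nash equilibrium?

Yes

Check Colleen's indifference given Rowan's mix p = 1/3:
  payoff from Y = -2; payoff from X = -2 — equal.
Check Rowan's indifference given Colleen's mix q = 11/25:
  payoff from X = 7/5; payoff from Y = 7/5 — equal.
Both players are indifferent, so neither can profitably deviate.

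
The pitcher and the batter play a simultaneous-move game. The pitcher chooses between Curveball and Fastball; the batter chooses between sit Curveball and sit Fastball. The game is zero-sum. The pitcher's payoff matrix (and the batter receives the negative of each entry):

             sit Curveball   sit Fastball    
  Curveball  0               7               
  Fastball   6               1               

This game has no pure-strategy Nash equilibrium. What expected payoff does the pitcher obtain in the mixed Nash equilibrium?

7/2

For the pitcher to be willing to mix, the pitcher must be indifferent between Curveball and Fastball, which pins down the batter's mix.
  the pitcher's payoff from Curveball: q·0 + (1−q)·7 = -7q + 7
  the pitcher's payoff from Fastball: q·6 + (1−q)·1 = 5q + 1
  -7q + 7 = 5q + 1  ⇒  -12q = -6  ⇒  q = 1/2.
At equilibrium the pitcher is indifferent across rows, so the pitcher's payoff equals the payoff from Curveball: (1/2)·0 + (1/2)·7 = 7/2.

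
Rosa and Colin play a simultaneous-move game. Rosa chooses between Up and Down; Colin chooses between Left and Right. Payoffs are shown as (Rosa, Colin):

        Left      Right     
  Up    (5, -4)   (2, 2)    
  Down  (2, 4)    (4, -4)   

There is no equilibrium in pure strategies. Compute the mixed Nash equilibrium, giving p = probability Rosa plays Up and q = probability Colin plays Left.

p = 4/7, q = 2/5

Colin's indifference between Left and Right determines Rosa's mixing probability p:
  Colin's payoff from Left: p·(-4) + (1−p)·4 = -8p + 4
  Colin's payoff from Right: p·2 + (1−p)·(-4) = 6p - 4
  -8p + 4 = 6p - 4  ⇒  -14p = -8  ⇒  p = 4/7.
For Rosa to be willing to mix, Rosa must be indifferent between Up and Down, which pins down Colin's mix.
  Rosa's expected payoff from Up: q·5 + (1−q)·2 = 3q + 2
  Rosa's expected payoff from Down: q·2 + (1−q)·4 = -2q + 4
  3q + 2 = -2q + 4  ⇒  5q = 2  ⇒  q = 2/5.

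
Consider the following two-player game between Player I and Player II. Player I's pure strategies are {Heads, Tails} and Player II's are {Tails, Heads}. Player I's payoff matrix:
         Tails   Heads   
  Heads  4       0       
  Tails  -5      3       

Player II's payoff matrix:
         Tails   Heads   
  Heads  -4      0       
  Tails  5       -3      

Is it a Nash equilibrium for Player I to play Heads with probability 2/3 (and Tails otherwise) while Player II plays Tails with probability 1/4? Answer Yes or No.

Yes

Check Player II's indifference given Player I's mix p = 2/3:
  payoff from Tails = -1; payoff from Heads = -1 — equal.
Check Player I's indifference given Player II's mix q = 1/4:
  payoff from Heads = 1; payoff from Tails = 1 — equal.
Both players are indifferent, so neither can profitably deviate.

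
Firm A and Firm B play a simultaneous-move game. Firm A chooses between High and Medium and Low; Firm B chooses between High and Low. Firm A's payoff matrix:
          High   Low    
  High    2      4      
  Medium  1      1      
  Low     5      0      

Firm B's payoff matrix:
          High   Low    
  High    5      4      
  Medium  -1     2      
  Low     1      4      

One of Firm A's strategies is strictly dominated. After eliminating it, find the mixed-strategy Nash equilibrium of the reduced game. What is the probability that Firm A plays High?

Firm A's strategy Medium is strictly dominated by High: 2 > 1 and 4 > 1. Eliminate Medium.
For Firm B to be willing to mix, Firm B must be indifferent between High and Low, which pins down Firm A's mix.
  Firm B's payoff to High: p·5 + (1−p)·1 = 4p + 1
  Firm B's payoff to Low: p·4 + (1−p)·4 = 4
  4p + 1 = 4  ⇒  4p = 3  ⇒  p = 3/4.

p = 3/4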